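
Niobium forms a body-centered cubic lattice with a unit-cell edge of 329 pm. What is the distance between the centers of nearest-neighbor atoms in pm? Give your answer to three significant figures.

In a BCC structure, atoms touch along the body diagonal, so √3·a = 4r; the nearest-neighbor distance equals 2r = 0.8660·a.
d = 0.8660 × 329 = 285 pm.

285 pm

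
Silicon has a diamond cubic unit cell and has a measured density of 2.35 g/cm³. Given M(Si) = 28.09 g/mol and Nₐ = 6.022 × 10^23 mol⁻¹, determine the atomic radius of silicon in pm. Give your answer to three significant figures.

For a diamond cubic cell (Z = 8), a³ = Z·M/(N_A·ρ) = 8 × 28.09 / (6.022 × 10²³ × 2.350) = 1.588 × 10^-22 cm³, so a = 5.415 × 10^-8 cm = 541.5 pm.
Nearest neighbors lie along the body diagonal with √3·a = 8r, so r = 0.2165 × a = 117 pm.

117 pm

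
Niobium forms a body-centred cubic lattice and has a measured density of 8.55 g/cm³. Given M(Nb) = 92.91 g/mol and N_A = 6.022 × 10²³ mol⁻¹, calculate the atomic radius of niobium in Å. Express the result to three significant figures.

For a BCC cell (Z = 2), a³ = Z·M/(N_A·ρ) = 2 × 92.91 / (6.022 × 10²³ × 8.550) = 3.609 × 10^-23 cm³, so a = 3.305 × 10^-8 cm = 3.305 Å.
Atoms touch along the body diagonal, so √3·a = 4r, so r = 0.4330 × a = 1.43 Å.

1.43 Å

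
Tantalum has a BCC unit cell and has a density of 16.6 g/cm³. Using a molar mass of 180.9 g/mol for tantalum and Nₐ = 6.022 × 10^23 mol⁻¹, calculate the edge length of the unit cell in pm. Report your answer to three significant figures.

331 pm

With Z = 2 atoms per BCC cell, a³ = Z·M/(N_A·ρ) = 2 × 180.9 / (6.022 × 10²³ × 16.60 g/cm³) = 3.619 × 10^-23 cm³.
a = (3.619 × 10^-23)^(1/3) = 3.308 × 10^-8 cm = 331 pm.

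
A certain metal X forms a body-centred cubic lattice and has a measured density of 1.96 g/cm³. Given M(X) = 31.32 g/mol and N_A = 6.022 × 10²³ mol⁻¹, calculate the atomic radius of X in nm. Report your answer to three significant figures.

0.163 nm

For a BCC cell (Z = 2), a³ = Z·M/(N_A·ρ) = 2 × 31.32 / (6.022 × 10²³ × 1.960) = 5.307 × 10^-23 cm³, so a = 3.758 × 10^-8 cm = 0.3758 nm.
Atoms touch along the body diagonal, so √3·a = 4r, so r = 0.4330 × a = 0.163 nm.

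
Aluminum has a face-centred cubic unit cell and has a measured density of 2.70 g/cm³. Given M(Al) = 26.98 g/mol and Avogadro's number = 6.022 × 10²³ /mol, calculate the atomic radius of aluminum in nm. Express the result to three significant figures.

0.143 nm

For an FCC cell (Z = 4), a³ = Z·M/(N_A·ρ) = 4 × 26.98 / (6.022 × 10²³ × 2.700) = 6.637 × 10^-23 cm³, so a = 4.049 × 10^-8 cm = 0.4049 nm.
Atoms touch along the face diagonal, so √2·a = 4r, so r = 0.3536 × a = 0.143 nm.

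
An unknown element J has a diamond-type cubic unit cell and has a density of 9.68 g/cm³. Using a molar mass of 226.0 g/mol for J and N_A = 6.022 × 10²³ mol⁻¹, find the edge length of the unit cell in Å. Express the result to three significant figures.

With Z = 8 atoms per diamond cubic cell, a³ = Z·M/(N_A·ρ) = 8 × 226.0 / (6.022 × 10²³ × 9.680 g/cm³) = 3.102 × 10^-22 cm³.
a = (3.102 × 10^-22)^(1/3) = 6.769 × 10^-8 cm = 6.77 Å.

6.77 Å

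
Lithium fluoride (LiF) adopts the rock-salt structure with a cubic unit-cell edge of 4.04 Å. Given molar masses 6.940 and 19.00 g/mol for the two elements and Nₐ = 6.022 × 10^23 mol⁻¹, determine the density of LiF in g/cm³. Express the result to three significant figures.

The rock-salt structure contains Z = 4 formula units per cell; M(LiF) = 6.940 + 19.00 = 25.94 g/mol.
a³ = (4.040 × 10^-8 cm)³ = 6.594 × 10^-23 cm³.
ρ = 4 × 25.94 / (6.022 × 10²³ × 6.594 × 10^-23) = 2.613 g/cm³.

2.61 g/cm³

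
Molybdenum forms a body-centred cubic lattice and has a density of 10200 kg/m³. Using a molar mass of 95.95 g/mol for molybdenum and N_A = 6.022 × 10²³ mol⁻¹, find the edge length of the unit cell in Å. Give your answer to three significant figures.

With Z = 2 atoms per BCC cell, a³ = Z·M/(N_A·ρ) = 2 × 95.95 / (6.022 × 10²³ × 10.20 g/cm³) = 3.124 × 10^-23 cm³.
a = (3.124 × 10^-23)^(1/3) = 3.150 × 10^-8 cm = 3.15 Å.

3.15 Å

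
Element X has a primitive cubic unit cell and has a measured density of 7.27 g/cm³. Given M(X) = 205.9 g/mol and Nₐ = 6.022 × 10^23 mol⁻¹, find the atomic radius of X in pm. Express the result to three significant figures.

For a simple cubic cell (Z = 1), a³ = Z·M/(N_A·ρ) = 1 × 205.9 / (6.022 × 10²³ × 7.270) = 4.703 × 10^-23 cm³, so a = 3.610 × 10^-8 cm = 361.0 pm.
Atoms touch along the cell edge, so a = 2r, so r = 0.5000 × a = 180 pm.

180 pm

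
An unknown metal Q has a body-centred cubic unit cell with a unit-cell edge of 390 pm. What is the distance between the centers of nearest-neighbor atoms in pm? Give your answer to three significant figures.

In a BCC structure, atoms touch along the body diagonal, so √3·a = 4r; the nearest-neighbor distance equals 2r = 0.8660·a.
d = 0.8660 × 390 = 338 pm.

338 pm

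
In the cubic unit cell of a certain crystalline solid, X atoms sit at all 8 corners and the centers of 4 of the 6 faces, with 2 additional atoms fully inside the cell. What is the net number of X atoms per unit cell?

5

Corner atoms are shared by 8 cells (1/8 each), face atoms by 2 (1/2 each), interior atoms are unshared.
Net atoms = 8 × 1/8 + 4 × 1/2 + 2 = 1 + 2 + 2 = 5.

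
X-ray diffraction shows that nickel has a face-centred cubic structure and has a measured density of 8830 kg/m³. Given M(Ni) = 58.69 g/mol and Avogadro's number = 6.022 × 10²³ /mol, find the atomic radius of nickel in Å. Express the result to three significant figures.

For an FCC cell (Z = 4), a³ = Z·M/(N_A·ρ) = 4 × 58.69 / (6.022 × 10²³ × 8.830) = 4.415 × 10^-23 cm³, so a = 3.534 × 10^-8 cm = 3.534 Å.
Atoms touch along the face diagonal, so √2·a = 4r, so r = 0.3536 × a = 1.25 Å.

1.25 Å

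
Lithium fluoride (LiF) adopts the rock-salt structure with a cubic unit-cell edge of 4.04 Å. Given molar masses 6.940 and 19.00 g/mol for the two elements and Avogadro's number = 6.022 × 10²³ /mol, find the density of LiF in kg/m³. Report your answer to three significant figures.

2610 kg/m³

The rock-salt structure contains Z = 4 formula units per cell; M(LiF) = 6.940 + 19.00 = 25.94 g/mol.
a³ = (4.040 × 10^-8 cm)³ = 6.594 × 10^-23 cm³.
ρ = 4 × 25.94 / (6.022 × 10²³ × 6.594 × 10^-23) = 2.613 g/cm³ = 2610 kg/m³.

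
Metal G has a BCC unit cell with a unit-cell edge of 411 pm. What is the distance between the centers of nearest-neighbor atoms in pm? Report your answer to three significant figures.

356 pm

In a BCC structure, atoms touch along the body diagonal, so √3·a = 4r; the nearest-neighbor distance equals 2r = 0.8660·a.
d = 0.8660 × 411 = 356 pm.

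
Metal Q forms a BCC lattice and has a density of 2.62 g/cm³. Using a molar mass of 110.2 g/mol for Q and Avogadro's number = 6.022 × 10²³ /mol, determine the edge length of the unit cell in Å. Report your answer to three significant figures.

With Z = 2 atoms per BCC cell, a³ = Z·M/(N_A·ρ) = 2 × 110.2 / (6.022 × 10²³ × 2.620 g/cm³) = 1.397 × 10^-22 cm³.
a = (1.397 × 10^-22)^(1/3) = 5.189 × 10^-8 cm = 5.19 Å.

5.19 Å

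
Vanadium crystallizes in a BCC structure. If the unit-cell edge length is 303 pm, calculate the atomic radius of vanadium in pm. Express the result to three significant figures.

131 pm

In a BCC lattice, atoms touch along the body diagonal, so √3·a = 4r.
r = √3·a/4 = 1.7321 × 303 / 4 = 131 pm.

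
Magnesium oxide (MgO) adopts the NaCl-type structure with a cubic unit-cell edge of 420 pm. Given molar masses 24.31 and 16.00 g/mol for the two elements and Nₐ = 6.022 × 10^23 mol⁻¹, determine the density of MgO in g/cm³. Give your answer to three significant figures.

The NaCl-type structure contains Z = 4 formula units per cell; M(MgO) = 24.31 + 16.00 = 40.31 g/mol.
a³ = (4.200 × 10^-8 cm)³ = 7.409 × 10^-23 cm³.
ρ = 4 × 40.31 / (6.022 × 10²³ × 7.409 × 10^-23) = 3.614 g/cm³.

3.61 g/cm³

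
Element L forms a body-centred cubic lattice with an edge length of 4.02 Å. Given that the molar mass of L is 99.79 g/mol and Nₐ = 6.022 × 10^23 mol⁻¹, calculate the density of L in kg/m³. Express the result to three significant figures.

5100 kg/m³

A BCC unit cell contains Z = 2 atoms.
Cell volume: a³ = (4.02 Å)³ = (4.020 × 10^-8 cm)³ = 6.496 × 10^-23 cm³.
ρ = Z·M/(N_A·a³) = 2 × 99.79 / (6.022 × 10²³ × 6.496 × 10^-23) = 5.102 g/cm³ = 5100 kg/m³.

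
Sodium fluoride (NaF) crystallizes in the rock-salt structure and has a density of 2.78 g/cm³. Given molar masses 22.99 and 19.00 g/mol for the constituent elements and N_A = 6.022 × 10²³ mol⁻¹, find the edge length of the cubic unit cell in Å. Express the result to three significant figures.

4.65 Å

M(NaF) = 41.99 g/mol; Z = 4 formula units per cell.
a³ = Z·M/(N_A·ρ) = 4 × 41.99 / (6.022 × 10²³ × 2.78) = 1.003 × 10^-22 cm³, so a = 4.647 × 10^-8 cm = 4.65 Å.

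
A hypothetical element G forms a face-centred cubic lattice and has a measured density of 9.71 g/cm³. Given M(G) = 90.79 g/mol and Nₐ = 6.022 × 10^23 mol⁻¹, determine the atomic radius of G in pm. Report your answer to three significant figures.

For an FCC cell (Z = 4), a³ = Z·M/(N_A·ρ) = 4 × 90.79 / (6.022 × 10²³ × 9.710) = 6.211 × 10^-23 cm³, so a = 3.960 × 10^-8 cm = 396.0 pm.
Atoms touch along the face diagonal, so √2·a = 4r, so r = 0.3536 × a = 140 pm.

140 pm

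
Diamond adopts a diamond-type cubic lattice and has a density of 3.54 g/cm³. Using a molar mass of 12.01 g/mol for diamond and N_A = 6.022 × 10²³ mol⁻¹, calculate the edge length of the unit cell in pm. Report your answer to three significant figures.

With Z = 8 atoms per diamond cubic cell, a³ = Z·M/(N_A·ρ) = 8 × 12.01 / (6.022 × 10²³ × 3.540 g/cm³) = 4.507 × 10^-23 cm³.
a = (4.507 × 10^-23)^(1/3) = 3.559 × 10^-8 cm = 356 pm.

356 pm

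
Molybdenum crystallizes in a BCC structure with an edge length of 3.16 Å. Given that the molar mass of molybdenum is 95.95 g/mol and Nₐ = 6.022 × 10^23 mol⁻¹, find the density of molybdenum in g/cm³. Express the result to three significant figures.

A BCC unit cell contains Z = 2 atoms.
Cell volume: a³ = (3.16 Å)³ = (3.160 × 10^-8 cm)³ = 3.155 × 10^-23 cm³.
ρ = Z·M/(N_A·a³) = 2 × 95.95 / (6.022 × 10²³ × 3.155 × 10^-23) = 10.10 g/cm³.

10.1 g/cm³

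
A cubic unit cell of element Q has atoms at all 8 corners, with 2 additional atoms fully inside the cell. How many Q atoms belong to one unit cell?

Corner atoms are shared by 8 cells (1/8 each), interior atoms are unshared.
Net atoms = 8 × 1/8 + 2 = 1 + 2 = 3.

3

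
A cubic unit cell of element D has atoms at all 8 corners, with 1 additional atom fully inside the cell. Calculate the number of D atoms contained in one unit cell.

2

Corner atoms are shared by 8 cells (1/8 each), interior atoms are unshared.
Net atoms = 8 × 1/8 + 1 = 1 + 1 = 2.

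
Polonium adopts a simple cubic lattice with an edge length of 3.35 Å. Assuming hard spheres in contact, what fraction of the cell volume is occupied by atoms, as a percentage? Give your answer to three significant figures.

In a simple cubic lattice atoms touch along the cell edge, so a = 2r, so r = 0.5000a = 1.675 Å.
Packing fraction = Z·(4/3)πr³ / a³ = 1 × (4/3)π × (1.675)³ / (3.35)³ = 0.5236 = 52.4%.

52.4%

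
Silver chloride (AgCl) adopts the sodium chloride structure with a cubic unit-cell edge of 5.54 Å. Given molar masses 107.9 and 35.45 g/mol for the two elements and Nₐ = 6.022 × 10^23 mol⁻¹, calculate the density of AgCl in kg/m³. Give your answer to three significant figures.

The sodium chloride structure contains Z = 4 formula units per cell; M(AgCl) = 107.9 + 35.45 = 143.35 g/mol.
a³ = (5.540 × 10^-8 cm)³ = 1.700 × 10^-22 cm³.
ρ = 4 × 143.35 / (6.022 × 10²³ × 1.700 × 10^-22) = 5.600 g/cm³ = 5600 kg/m³.

5600 kg/m³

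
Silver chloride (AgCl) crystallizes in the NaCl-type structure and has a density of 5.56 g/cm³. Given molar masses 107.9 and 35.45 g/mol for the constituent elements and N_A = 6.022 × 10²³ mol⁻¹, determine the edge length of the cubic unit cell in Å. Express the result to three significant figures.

M(AgCl) = 143.35 g/mol; Z = 4 formula units per cell.
a³ = Z·M/(N_A·ρ) = 4 × 143.35 / (6.022 × 10²³ × 5.56) = 1.713 × 10^-22 cm³, so a = 5.553 × 10^-8 cm = 5.55 Å.

5.55 Å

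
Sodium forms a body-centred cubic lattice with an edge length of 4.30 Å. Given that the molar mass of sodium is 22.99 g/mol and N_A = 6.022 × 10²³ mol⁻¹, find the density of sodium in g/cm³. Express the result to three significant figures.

0.960 g/cm³

A BCC unit cell contains Z = 2 atoms.
Cell volume: a³ = (4.30 Å)³ = (4.300 × 10^-8 cm)³ = 7.951 × 10^-23 cm³.
ρ = Z·M/(N_A·a³) = 2 × 22.99 / (6.022 × 10²³ × 7.951 × 10^-23) = 0.9603 g/cm³.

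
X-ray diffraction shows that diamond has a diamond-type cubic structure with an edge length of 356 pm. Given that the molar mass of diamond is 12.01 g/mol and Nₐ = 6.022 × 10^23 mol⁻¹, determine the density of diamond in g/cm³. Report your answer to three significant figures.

A diamond cubic unit cell contains Z = 8 atoms.
Cell volume: a³ = (356 pm)³ = (3.560 × 10^-8 cm)³ = 4.512 × 10^-23 cm³.
ρ = Z·M/(N_A·a³) = 8 × 12.01 / (6.022 × 10²³ × 4.512 × 10^-23) = 3.536 g/cm³.

3.54 g/cm³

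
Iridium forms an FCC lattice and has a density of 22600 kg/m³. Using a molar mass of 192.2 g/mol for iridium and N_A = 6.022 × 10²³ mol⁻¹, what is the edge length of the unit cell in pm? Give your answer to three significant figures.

384 pm

With Z = 4 atoms per FCC cell, a³ = Z·M/(N_A·ρ) = 4 × 192.2 / (6.022 × 10²³ × 22.60 g/cm³) = 5.649 × 10^-23 cm³.
a = (5.649 × 10^-23)^(1/3) = 3.837 × 10^-8 cm = 384 pm.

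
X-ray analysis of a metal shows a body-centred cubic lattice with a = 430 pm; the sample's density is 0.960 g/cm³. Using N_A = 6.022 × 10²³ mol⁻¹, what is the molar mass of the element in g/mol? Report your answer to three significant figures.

A BCC cell has Z = 2 atoms; a = 4.300 × 10^-8 cm.
M = ρ·N_A·a³/Z = 0.960 × 6.022 × 10²³ × 7.951 × 10^-23 / 2 = 23.0 g/mol.

23.0 g/mol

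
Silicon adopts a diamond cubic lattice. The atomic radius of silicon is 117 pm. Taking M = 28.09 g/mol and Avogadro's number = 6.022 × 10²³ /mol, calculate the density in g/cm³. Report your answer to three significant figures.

2.36 g/cm³

In a diamond cubic lattice, nearest neighbors lie along the body diagonal with √3·a = 8r, giving a = 540.4 pm = 5.404 × 10^-8 cm.
With Z = 8, ρ = Z·M/(N_A·a³) = 8 × 28.09 / (6.022 × 10²³ × 1.578 × 10^-22) = 2.365 g/cm³.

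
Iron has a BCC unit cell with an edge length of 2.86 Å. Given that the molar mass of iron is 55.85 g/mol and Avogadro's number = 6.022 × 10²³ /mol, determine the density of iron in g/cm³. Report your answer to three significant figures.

7.93 g/cm³

A BCC unit cell contains Z = 2 atoms.
Cell volume: a³ = (2.86 Å)³ = (2.860 × 10^-8 cm)³ = 2.339 × 10^-23 cm³.
ρ = Z·M/(N_A·a³) = 2 × 55.85 / (6.022 × 10²³ × 2.339 × 10^-23) = 7.929 g/cm³.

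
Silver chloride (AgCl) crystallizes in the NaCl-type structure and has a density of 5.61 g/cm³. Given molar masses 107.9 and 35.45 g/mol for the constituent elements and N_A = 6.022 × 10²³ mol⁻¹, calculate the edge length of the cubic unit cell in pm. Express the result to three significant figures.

M(AgCl) = 143.35 g/mol; Z = 4 formula units per cell.
a³ = Z·M/(N_A·ρ) = 4 × 143.35 / (6.022 × 10²³ × 5.61) = 1.697 × 10^-22 cm³, so a = 5.537 × 10^-8 cm = 554 pm.

554 pm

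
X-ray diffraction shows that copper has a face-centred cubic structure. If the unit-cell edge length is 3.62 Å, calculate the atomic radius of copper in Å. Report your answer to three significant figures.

In an FCC lattice, atoms touch along the face diagonal, so √2·a = 4r.
r = √2·a/4 = 1.4142 × 3.62 / 4 = 1.28 Å.

1.28 Å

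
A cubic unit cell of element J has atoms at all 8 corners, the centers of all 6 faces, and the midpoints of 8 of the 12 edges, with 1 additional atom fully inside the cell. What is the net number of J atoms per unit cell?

Corner atoms are shared by 8 cells (1/8 each), face atoms by 2 (1/2 each), edge atoms by 4 (1/4 each), interior atoms are unshared.
Net atoms = 8 × 1/8 + 6 × 1/2 + 8 × 1/4 + 1 = 1 + 3 + 2 + 1 = 7.

7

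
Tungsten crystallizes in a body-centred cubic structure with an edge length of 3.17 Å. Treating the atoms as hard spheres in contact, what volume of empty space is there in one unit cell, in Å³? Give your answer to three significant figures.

In a BCC lattice atoms touch along the body diagonal, so √3·a = 4r, so r = 0.4330a = 1.373 Å.
V_cell = a³ = 31.86 Å³; V_atoms = 2 × (4/3)πr³ = 21.67 Å³.
Empty space = 31.86 − 21.67 = 10.2 Å³.

10.2 Å³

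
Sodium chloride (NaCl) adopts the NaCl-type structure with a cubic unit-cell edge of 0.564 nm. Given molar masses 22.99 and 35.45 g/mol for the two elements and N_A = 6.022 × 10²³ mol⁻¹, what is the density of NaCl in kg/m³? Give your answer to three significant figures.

2160 kg/m³

The NaCl-type structure contains Z = 4 formula units per cell; M(NaCl) = 22.99 + 35.45 = 58.44 g/mol.
a³ = (5.640 × 10^-8 cm)³ = 1.794 × 10^-22 cm³.
ρ = 4 × 58.44 / (6.022 × 10²³ × 1.794 × 10^-22) = 2.164 g/cm³ = 2160 kg/m³.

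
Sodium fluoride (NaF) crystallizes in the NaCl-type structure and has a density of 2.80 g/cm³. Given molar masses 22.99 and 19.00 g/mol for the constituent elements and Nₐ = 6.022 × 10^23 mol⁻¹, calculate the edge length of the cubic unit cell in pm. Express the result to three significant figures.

464 pm

M(NaF) = 41.99 g/mol; Z = 4 formula units per cell.
a³ = Z·M/(N_A·ρ) = 4 × 41.99 / (6.022 × 10²³ × 2.80) = 9.961 × 10^-23 cm³, so a = 4.636 × 10^-8 cm = 464 pm.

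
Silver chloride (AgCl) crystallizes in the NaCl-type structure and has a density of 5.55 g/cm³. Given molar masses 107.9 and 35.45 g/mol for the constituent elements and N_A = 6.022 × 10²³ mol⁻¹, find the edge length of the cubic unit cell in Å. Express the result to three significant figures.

M(AgCl) = 143.35 g/mol; Z = 4 formula units per cell.
a³ = Z·M/(N_A·ρ) = 4 × 143.35 / (6.022 × 10²³ × 5.55) = 1.716 × 10^-22 cm³, so a = 5.557 × 10^-8 cm = 5.56 Å.

5.56 Å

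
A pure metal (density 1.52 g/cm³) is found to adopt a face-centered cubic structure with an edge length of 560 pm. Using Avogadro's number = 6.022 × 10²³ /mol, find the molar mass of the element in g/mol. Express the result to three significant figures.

40.2 g/mol

An FCC cell has Z = 4 atoms; a = 5.600 × 10^-8 cm.
M = ρ·N_A·a³/Z = 1.52 × 6.022 × 10²³ × 1.756 × 10^-22 / 4 = 40.2 g/mol.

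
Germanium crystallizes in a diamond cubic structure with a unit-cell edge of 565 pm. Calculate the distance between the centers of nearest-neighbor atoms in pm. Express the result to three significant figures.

In a diamond cubic structure, nearest neighbors lie along the body diagonal with √3·a = 8r; the nearest-neighbor distance equals 2r = 0.4330·a.
d = 0.4330 × 565 = 245 pm.

245 pm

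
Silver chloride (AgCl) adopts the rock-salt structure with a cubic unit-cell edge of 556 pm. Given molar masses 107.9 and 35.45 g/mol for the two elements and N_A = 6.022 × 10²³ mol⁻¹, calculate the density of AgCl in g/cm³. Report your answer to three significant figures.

The rock-salt structure contains Z = 4 formula units per cell; M(AgCl) = 107.9 + 35.45 = 143.35 g/mol.
a³ = (5.560 × 10^-8 cm)³ = 1.719 × 10^-22 cm³.
ρ = 4 × 143.35 / (6.022 × 10²³ × 1.719 × 10^-22) = 5.540 g/cm³.

5.54 g/cm³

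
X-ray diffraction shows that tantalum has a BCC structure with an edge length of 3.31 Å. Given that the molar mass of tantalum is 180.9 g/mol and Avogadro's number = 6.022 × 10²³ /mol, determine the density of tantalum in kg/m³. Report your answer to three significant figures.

A BCC unit cell contains Z = 2 atoms.
Cell volume: a³ = (3.31 Å)³ = (3.310 × 10^-8 cm)³ = 3.626 × 10^-23 cm³.
ρ = Z·M/(N_A·a³) = 2 × 180.9 / (6.022 × 10²³ × 3.626 × 10^-23) = 16.57 g/cm³ = 16600 kg/m³.

16600 kg/m³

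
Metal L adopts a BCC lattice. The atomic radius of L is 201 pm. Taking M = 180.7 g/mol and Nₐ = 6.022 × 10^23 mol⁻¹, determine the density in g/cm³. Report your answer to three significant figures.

6.00 g/cm³

In a BCC lattice, atoms touch along the body diagonal, so √3·a = 4r, giving a = 464.2 pm = 4.642 × 10^-8 cm.
With Z = 2, ρ = Z·M/(N_A·a³) = 2 × 180.7 / (6.022 × 10²³ × 1.000 × 10^-22) = 6.000 g/cm³.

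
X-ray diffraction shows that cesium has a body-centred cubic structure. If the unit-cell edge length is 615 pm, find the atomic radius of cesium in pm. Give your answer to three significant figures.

266 pm

In a BCC lattice, atoms touch along the body diagonal, so √3·a = 4r.
r = √3·a/4 = 1.7321 × 615 / 4 = 266 pm.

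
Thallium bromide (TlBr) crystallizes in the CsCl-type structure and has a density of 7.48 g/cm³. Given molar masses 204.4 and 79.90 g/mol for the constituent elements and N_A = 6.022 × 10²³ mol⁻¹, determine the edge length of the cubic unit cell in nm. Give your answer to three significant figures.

M(TlBr) = 284.3 g/mol; Z = 1 formula unit per cell.
a³ = Z·M/(N_A·ρ) = 1 × 284.3 / (6.022 × 10²³ × 7.48) = 6.312 × 10^-23 cm³, so a = 3.981 × 10^-8 cm = 0.398 nm.

0.398 nm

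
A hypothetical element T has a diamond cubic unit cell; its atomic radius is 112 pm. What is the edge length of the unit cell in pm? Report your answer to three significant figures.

517 pm

In a diamond cubic lattice, nearest neighbors lie along the body diagonal with √3·a = 8r.
a = 8r/√3 = 8 × 112 / 1.7321 = 517 pm.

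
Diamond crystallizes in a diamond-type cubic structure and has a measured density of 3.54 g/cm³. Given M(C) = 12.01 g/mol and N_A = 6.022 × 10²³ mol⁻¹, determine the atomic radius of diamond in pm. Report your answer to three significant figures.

77.0 pm

For a diamond cubic cell (Z = 8), a³ = Z·M/(N_A·ρ) = 8 × 12.01 / (6.022 × 10²³ × 3.540) = 4.507 × 10^-23 cm³, so a = 3.559 × 10^-8 cm = 355.9 pm.
Nearest neighbors lie along the body diagonal with √3·a = 8r, so r = 0.2165 × a = 77.0 pm.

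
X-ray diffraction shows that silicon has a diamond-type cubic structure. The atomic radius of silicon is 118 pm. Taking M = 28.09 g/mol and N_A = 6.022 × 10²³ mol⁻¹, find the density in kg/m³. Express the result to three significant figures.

2300 kg/m³

In a diamond cubic lattice, nearest neighbors lie along the body diagonal with √3·a = 8r, giving a = 545.0 pm = 5.450 × 10^-8 cm.
With Z = 8, ρ = Z·M/(N_A·a³) = 8 × 28.09 / (6.022 × 10²³ × 1.619 × 10^-22) = 2.305 g/cm³ = 2300 kg/m³.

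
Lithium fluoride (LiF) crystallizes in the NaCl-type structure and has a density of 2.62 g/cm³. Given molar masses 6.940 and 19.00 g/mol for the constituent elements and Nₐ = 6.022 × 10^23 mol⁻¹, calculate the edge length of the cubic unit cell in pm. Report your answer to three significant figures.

M(LiF) = 25.94 g/mol; Z = 4 formula units per cell.
a³ = Z·M/(N_A·ρ) = 4 × 25.94 / (6.022 × 10²³ × 2.62) = 6.576 × 10^-23 cm³, so a = 4.036 × 10^-8 cm = 404 pm.

404 pm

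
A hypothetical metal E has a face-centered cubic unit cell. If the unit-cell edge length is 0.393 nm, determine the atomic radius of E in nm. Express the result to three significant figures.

0.139 nm

In an FCC lattice, atoms touch along the face diagonal, so √2·a = 4r.
r = √2·a/4 = 1.4142 × 0.393 / 4 = 0.139 nm.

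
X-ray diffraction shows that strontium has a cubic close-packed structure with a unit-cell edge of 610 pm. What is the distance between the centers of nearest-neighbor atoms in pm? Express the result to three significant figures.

431 pm

In an FCC structure, atoms touch along the face diagonal, so √2·a = 4r; the nearest-neighbor distance equals 2r = 0.7071·a.
d = 0.7071 × 610 = 431 pm.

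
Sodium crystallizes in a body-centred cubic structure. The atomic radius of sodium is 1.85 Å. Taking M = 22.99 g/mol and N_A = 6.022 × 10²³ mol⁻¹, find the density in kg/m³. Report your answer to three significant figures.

979 kg/m³

In a BCC lattice, atoms touch along the body diagonal, so √3·a = 4r, giving a = 4.272 Å = 4.272 × 10^-8 cm.
With Z = 2, ρ = Z·M/(N_A·a³) = 2 × 22.99 / (6.022 × 10²³ × 7.799 × 10^-23) = 0.9791 g/cm³ = 979 kg/m³.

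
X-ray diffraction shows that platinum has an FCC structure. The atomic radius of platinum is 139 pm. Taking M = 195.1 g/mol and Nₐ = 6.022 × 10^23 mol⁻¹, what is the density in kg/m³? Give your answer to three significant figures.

21300 kg/m³

In an FCC lattice, atoms touch along the face diagonal, so √2·a = 4r, giving a = 393.2 pm = 3.932 × 10^-8 cm.
With Z = 4, ρ = Z·M/(N_A·a³) = 4 × 195.1 / (6.022 × 10²³ × 6.077 × 10^-23) = 21.33 g/cm³ = 21300 kg/m³.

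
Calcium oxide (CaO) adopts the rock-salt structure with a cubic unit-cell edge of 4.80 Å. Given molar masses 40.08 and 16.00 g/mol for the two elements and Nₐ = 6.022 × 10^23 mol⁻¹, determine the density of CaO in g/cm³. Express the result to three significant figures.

3.37 g/cm³

The rock-salt structure contains Z = 4 formula units per cell; M(CaO) = 40.08 + 16.00 = 56.08 g/mol.
a³ = (4.800 × 10^-8 cm)³ = 1.106 × 10^-22 cm³.
ρ = 4 × 56.08 / (6.022 × 10²³ × 1.106 × 10^-22) = 3.368 g/cm³.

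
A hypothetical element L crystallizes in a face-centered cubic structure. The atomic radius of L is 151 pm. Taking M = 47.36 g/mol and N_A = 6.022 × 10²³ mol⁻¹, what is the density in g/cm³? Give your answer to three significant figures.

4.04 g/cm³

In an FCC lattice, atoms touch along the face diagonal, so √2·a = 4r, giving a = 427.1 pm = 4.271 × 10^-8 cm.
With Z = 4, ρ = Z·M/(N_A·a³) = 4 × 47.36 / (6.022 × 10²³ × 7.791 × 10^-23) = 4.038 g/cm³.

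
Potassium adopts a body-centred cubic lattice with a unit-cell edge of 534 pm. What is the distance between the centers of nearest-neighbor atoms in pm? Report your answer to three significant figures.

462 pm

In a BCC structure, atoms touch along the body diagonal, so √3·a = 4r; the nearest-neighbor distance equals 2r = 0.8660·a.
d = 0.8660 × 534 = 462 pm.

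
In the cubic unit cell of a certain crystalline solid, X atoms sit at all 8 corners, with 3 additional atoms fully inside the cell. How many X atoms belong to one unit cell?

4

Corner atoms are shared by 8 cells (1/8 each), interior atoms are unshared.
Net atoms = 8 × 1/8 + 3 = 1 + 3 = 4.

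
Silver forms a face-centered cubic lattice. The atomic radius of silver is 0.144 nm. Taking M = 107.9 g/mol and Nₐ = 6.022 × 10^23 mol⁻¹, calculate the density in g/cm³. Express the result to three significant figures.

In an FCC lattice, atoms touch along the face diagonal, so √2·a = 4r, giving a = 0.4073 nm = 4.073 × 10^-8 cm.
With Z = 4, ρ = Z·M/(N_A·a³) = 4 × 107.9 / (6.022 × 10²³ × 6.757 × 10^-23) = 10.61 g/cm³.

10.6 g/cm³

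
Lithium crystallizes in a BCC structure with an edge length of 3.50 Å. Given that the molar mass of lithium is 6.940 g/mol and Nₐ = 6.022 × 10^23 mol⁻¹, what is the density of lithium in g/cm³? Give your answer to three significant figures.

0.538 g/cm³

A BCC unit cell contains Z = 2 atoms.
Cell volume: a³ = (3.50 Å)³ = (3.500 × 10^-8 cm)³ = 4.288 × 10^-23 cm³.
ρ = Z·M/(N_A·a³) = 2 × 6.940 / (6.022 × 10²³ × 4.288 × 10^-23) = 0.5376 g/cm³.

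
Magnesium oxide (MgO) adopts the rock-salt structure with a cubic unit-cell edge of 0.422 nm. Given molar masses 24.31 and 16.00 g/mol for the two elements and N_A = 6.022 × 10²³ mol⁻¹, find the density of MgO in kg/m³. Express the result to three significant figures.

The rock-salt structure contains Z = 4 formula units per cell; M(MgO) = 24.31 + 16.00 = 40.31 g/mol.
a³ = (4.220 × 10^-8 cm)³ = 7.515 × 10^-23 cm³.
ρ = 4 × 40.31 / (6.022 × 10²³ × 7.515 × 10^-23) = 3.563 g/cm³ = 3560 kg/m³.

3560 kg/m³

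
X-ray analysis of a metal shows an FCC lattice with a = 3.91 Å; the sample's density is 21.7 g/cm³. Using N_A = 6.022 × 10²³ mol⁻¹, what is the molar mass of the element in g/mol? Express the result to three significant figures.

An FCC cell has Z = 4 atoms; a = 3.910 × 10^-8 cm.
M = ρ·N_A·a³/Z = 21.7 × 6.022 × 10²³ × 5.978 × 10^-23 / 4 = 195 g/mol.

195 g/mol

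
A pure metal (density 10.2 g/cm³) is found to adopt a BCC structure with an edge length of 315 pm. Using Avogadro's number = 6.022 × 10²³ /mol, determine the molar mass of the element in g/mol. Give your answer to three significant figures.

96.0 g/mol

A BCC cell has Z = 2 atoms; a = 3.150 × 10^-8 cm.
M = ρ·N_A·a³/Z = 10.2 × 6.022 × 10²³ × 3.126 × 10^-23 / 2 = 96.0 g/mol.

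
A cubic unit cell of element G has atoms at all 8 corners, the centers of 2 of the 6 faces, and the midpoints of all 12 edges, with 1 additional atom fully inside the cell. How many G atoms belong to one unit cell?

6

Corner atoms are shared by 8 cells (1/8 each), face atoms by 2 (1/2 each), edge atoms by 4 (1/4 each), interior atoms are unshared.
Net atoms = 8 × 1/8 + 2 × 1/2 + 12 × 1/4 + 1 = 1 + 1 + 3 + 1 = 6.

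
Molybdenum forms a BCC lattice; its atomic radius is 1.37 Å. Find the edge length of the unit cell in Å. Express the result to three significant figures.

3.16 Å

In a BCC lattice, atoms touch along the body diagonal, so √3·a = 4r.
a = 4r/√3 = 4 × 1.37 / 1.7321 = 3.16 Å.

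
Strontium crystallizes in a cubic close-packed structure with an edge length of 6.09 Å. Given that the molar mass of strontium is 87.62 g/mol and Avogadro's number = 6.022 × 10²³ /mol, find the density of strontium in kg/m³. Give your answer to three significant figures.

An FCC unit cell contains Z = 4 atoms.
Cell volume: a³ = (6.09 Å)³ = (6.090 × 10^-8 cm)³ = 2.259 × 10^-22 cm³.
ρ = Z·M/(N_A·a³) = 4 × 87.62 / (6.022 × 10²³ × 2.259 × 10^-22) = 2.577 g/cm³ = 2580 kg/m³.

2580 kg/m³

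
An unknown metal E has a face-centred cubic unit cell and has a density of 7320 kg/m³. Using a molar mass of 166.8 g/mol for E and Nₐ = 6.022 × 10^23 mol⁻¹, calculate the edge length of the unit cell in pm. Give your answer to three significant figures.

With Z = 4 atoms per FCC cell, a³ = Z·M/(N_A·ρ) = 4 × 166.8 / (6.022 × 10²³ × 7.320 g/cm³) = 1.514 × 10^-22 cm³.
a = (1.514 × 10^-22)^(1/3) = 5.329 × 10^-8 cm = 533 pm.

533 pm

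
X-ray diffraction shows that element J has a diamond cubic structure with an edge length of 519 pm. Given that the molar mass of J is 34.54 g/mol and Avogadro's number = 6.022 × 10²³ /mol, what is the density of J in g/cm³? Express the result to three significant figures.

A diamond cubic unit cell contains Z = 8 atoms.
Cell volume: a³ = (519 pm)³ = (5.190 × 10^-8 cm)³ = 1.398 × 10^-22 cm³.
ρ = Z·M/(N_A·a³) = 8 × 34.54 / (6.022 × 10²³ × 1.398 × 10^-22) = 3.282 g/cm³.

3.28 g/cm³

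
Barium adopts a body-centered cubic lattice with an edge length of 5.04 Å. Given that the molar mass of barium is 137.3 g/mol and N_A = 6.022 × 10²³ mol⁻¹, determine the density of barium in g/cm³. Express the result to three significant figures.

A BCC unit cell contains Z = 2 atoms.
Cell volume: a³ = (5.04 Å)³ = (5.040 × 10^-8 cm)³ = 1.280 × 10^-22 cm³.
ρ = Z·M/(N_A·a³) = 2 × 137.3 / (6.022 × 10²³ × 1.280 × 10^-22) = 3.562 g/cm³.

3.56 g/cm³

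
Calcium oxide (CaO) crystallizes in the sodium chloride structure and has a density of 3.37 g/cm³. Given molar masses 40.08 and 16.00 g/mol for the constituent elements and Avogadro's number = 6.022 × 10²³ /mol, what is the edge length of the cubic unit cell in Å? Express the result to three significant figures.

M(CaO) = 56.08 g/mol; Z = 4 formula units per cell.
a³ = Z·M/(N_A·ρ) = 4 × 56.08 / (6.022 × 10²³ × 3.37) = 1.105 × 10^-22 cm³, so a = 4.799 × 10^-8 cm = 4.80 Å.

4.80 Å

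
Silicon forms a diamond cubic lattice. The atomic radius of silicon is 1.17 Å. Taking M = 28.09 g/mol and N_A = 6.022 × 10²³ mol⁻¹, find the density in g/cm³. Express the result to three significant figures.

In a diamond cubic lattice, nearest neighbors lie along the body diagonal with √3·a = 8r, giving a = 5.404 Å = 5.404 × 10^-8 cm.
With Z = 8, ρ = Z·M/(N_A·a³) = 8 × 28.09 / (6.022 × 10²³ × 1.578 × 10^-22) = 2.365 g/cm³.

2.36 g/cm³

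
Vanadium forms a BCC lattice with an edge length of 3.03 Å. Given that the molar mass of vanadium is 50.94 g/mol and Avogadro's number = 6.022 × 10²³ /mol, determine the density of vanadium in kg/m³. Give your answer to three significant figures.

6080 kg/m³

A BCC unit cell contains Z = 2 atoms.
Cell volume: a³ = (3.03 Å)³ = (3.030 × 10^-8 cm)³ = 2.782 × 10^-23 cm³.
ρ = Z·M/(N_A·a³) = 2 × 50.94 / (6.022 × 10²³ × 2.782 × 10^-23) = 6.082 g/cm³ = 6080 kg/m³.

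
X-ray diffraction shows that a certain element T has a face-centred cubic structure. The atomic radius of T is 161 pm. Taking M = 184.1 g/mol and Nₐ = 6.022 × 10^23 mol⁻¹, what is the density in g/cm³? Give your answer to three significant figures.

12.9 g/cm³

In an FCC lattice, atoms touch along the face diagonal, so √2·a = 4r, giving a = 455.4 pm = 4.554 × 10^-8 cm.
With Z = 4, ρ = Z·M/(N_A·a³) = 4 × 184.1 / (6.022 × 10²³ × 9.443 × 10^-23) = 12.95 g/cm³.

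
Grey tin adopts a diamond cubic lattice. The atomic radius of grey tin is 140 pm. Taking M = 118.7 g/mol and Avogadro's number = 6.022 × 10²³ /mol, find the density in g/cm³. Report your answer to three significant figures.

In a diamond cubic lattice, nearest neighbors lie along the body diagonal with √3·a = 8r, giving a = 646.6 pm = 6.466 × 10^-8 cm.
With Z = 8, ρ = Z·M/(N_A·a³) = 8 × 118.7 / (6.022 × 10²³ × 2.704 × 10^-22) = 5.832 g/cm³.

5.83 g/cm³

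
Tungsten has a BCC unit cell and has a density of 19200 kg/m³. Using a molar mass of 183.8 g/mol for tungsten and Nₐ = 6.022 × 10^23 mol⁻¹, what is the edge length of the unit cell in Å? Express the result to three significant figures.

With Z = 2 atoms per BCC cell, a³ = Z·M/(N_A·ρ) = 2 × 183.8 / (6.022 × 10²³ × 19.20 g/cm³) = 3.179 × 10^-23 cm³.
a = (3.179 × 10^-23)^(1/3) = 3.168 × 10^-8 cm = 3.17 Å.

3.17 Å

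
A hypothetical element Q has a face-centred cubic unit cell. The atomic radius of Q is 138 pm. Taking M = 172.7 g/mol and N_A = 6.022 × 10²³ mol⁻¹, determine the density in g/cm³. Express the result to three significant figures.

19.3 g/cm³

In an FCC lattice, atoms touch along the face diagonal, so √2·a = 4r, giving a = 390.3 pm = 3.903 × 10^-8 cm.
With Z = 4, ρ = Z·M/(N_A·a³) = 4 × 172.7 / (6.022 × 10²³ × 5.947 × 10^-23) = 19.29 g/cm³.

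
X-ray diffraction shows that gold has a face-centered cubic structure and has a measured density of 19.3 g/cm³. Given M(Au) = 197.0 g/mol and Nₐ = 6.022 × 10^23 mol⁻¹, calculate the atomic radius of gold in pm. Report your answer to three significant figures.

For an FCC cell (Z = 4), a³ = Z·M/(N_A·ρ) = 4 × 197.0 / (6.022 × 10²³ × 19.30) = 6.780 × 10^-23 cm³, so a = 4.078 × 10^-8 cm = 407.8 pm.
Atoms touch along the face diagonal, so √2·a = 4r, so r = 0.3536 × a = 144 pm.

144 pm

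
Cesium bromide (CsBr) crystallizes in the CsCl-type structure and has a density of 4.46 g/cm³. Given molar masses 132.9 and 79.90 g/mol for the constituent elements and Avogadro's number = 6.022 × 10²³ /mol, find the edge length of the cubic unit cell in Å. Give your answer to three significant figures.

4.30 Å

M(CsBr) = 212.8 g/mol; Z = 1 formula unit per cell.
a³ = Z·M/(N_A·ρ) = 1 × 212.8 / (6.022 × 10²³ × 4.46) = 7.923 × 10^-23 cm³, so a = 4.295 × 10^-8 cm = 4.30 Å.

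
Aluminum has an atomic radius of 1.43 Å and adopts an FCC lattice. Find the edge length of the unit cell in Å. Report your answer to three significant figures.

4.04 Å

In an FCC lattice, atoms touch along the face diagonal, so √2·a = 4r.
a = 4r/√2 = 4 × 1.43 / 1.4142 = 4.04 Å.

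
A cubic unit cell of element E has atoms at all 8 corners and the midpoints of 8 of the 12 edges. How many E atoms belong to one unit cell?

Corner atoms are shared by 8 cells (1/8 each), edge atoms by 4 (1/4 each).
Net atoms = 8 × 1/8 + 8 × 1/4 = 1 + 2 = 3.

3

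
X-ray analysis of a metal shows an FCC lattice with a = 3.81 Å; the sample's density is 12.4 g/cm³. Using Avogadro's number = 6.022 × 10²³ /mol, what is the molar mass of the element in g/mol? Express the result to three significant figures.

103 g/mol

An FCC cell has Z = 4 atoms; a = 3.810 × 10^-8 cm.
M = ρ·N_A·a³/Z = 12.4 × 6.022 × 10²³ × 5.531 × 10^-23 / 4 = 103 g/mol.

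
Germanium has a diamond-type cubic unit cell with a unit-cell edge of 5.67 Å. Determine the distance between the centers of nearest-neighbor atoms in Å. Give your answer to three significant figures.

In a diamond cubic structure, nearest neighbors lie along the body diagonal with √3·a = 8r; the nearest-neighbor distance equals 2r = 0.4330·a.
d = 0.4330 × 5.67 = 2.46 Å.

2.46 Å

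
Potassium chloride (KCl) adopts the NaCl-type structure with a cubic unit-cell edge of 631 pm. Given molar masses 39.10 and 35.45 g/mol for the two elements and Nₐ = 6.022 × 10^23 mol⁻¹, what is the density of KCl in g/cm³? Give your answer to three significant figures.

The NaCl-type structure contains Z = 4 formula units per cell; M(KCl) = 39.10 + 35.45 = 74.55 g/mol.
a³ = (6.310 × 10^-8 cm)³ = 2.512 × 10^-22 cm³.
ρ = 4 × 74.55 / (6.022 × 10²³ × 2.512 × 10^-22) = 1.971 g/cm³.

1.97 g/cm³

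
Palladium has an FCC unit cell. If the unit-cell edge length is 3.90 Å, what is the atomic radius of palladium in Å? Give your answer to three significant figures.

In an FCC lattice, atoms touch along the face diagonal, so √2·a = 4r.
r = √2·a/4 = 1.4142 × 3.90 / 4 = 1.38 Å.

1.38 Å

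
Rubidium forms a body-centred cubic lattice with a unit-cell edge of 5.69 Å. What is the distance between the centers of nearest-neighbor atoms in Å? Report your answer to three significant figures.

4.93 Å

In a BCC structure, atoms touch along the body diagonal, so √3·a = 4r; the nearest-neighbor distance equals 2r = 0.8660·a.
d = 0.8660 × 5.69 = 4.93 Å.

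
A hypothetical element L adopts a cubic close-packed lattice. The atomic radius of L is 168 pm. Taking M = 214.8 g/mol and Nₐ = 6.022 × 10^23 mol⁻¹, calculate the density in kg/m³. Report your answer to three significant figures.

In an FCC lattice, atoms touch along the face diagonal, so √2·a = 4r, giving a = 475.2 pm = 4.752 × 10^-8 cm.
With Z = 4, ρ = Z·M/(N_A·a³) = 4 × 214.8 / (6.022 × 10²³ × 1.073 × 10^-22) = 13.30 g/cm³ = 13300 kg/m³.

13300 kg/m³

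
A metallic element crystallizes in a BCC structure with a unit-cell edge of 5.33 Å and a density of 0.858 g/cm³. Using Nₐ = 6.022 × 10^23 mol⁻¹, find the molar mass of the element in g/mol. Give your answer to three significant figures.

39.1 g/mol

A BCC cell has Z = 2 atoms; a = 5.330 × 10^-8 cm.
M = ρ·N_A·a³/Z = 0.858 × 6.022 × 10²³ × 1.514 × 10^-22 / 2 = 39.1 g/mol.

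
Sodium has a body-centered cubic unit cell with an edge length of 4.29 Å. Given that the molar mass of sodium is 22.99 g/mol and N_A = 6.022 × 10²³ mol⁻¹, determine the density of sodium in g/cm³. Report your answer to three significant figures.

A BCC unit cell contains Z = 2 atoms.
Cell volume: a³ = (4.29 Å)³ = (4.290 × 10^-8 cm)³ = 7.895 × 10^-23 cm³.
ρ = Z·M/(N_A·a³) = 2 × 22.99 / (6.022 × 10²³ × 7.895 × 10^-23) = 0.9671 g/cm³.

0.967 g/cm³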